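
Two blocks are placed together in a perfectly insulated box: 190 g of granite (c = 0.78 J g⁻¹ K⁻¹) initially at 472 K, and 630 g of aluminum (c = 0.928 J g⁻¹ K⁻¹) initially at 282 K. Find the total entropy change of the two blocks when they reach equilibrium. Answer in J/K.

Energy balance: T_f = (m₁c₁T₁ + m₂c₂T₂)/(m₁c₁ + m₂c₂) = 320.42 K.
ΔS₁ = m₁c₁ ln(T_f/T₁) = 148.2 × ln(320.42/472) = -57.4 J/K.
ΔS₂ = m₂c₂ ln(T_f/T₂) = 584.64 × ln(320.42/282) = 74.68 J/K.
ΔS_total = -57.4 + 74.68 = 17.3 J/K.

ΔS_total = 17.3 J/K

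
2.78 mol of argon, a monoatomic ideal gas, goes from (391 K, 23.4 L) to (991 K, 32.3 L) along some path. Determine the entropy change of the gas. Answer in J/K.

Entropy is a state function: ΔS = nC_V ln(T₂/T₁) + nR ln(V₂/V₁), with C_V = 3R/2 = 12.47 J mol⁻¹ K⁻¹ for a monoatomic ideal gas.
ΔS = 2.78 × [12.47 × ln(991/391) + 8.314 × ln(32.3/23.4)] = 39.7 J/K.

ΔS = 39.7 J/K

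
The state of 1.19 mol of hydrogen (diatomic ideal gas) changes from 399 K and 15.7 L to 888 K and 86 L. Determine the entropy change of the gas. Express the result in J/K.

Entropy is a state function: ΔS = nC_V ln(T₂/T₁) + nR ln(V₂/V₁), with C_V = 5R/2 = 20.79 J mol⁻¹ K⁻¹ for a diatomic ideal gas.
ΔS = 1.19 × [20.79 × ln(888/399) + 8.314 × ln(86/15.7)] = 36.6 J/K.

ΔS = 36.6 J/K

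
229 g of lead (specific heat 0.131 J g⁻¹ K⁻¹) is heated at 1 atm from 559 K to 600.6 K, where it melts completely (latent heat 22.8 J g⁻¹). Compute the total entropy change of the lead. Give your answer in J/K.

Warming step: ΔS₁ = m c ln(T_tr/T_i) = 229 × 0.131 × ln(600.6/559) = 2.153 J/K.
Phase change: ΔS₂ = +mL/T_tr = 229 × 22.8 / 600.6 = 8.693 J/K.
ΔS_total = (2.153) + (8.693) = 10.8 J/K.

ΔS = 10.8 J/K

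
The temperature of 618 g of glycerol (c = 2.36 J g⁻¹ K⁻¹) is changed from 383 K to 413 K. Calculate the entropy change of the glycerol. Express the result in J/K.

ΔS = ∫dQ_rev/T = m c ln(T₂/T₁) = 618 × 2.36 × ln(413/383) = 110 J/K.

ΔS = 110 J/K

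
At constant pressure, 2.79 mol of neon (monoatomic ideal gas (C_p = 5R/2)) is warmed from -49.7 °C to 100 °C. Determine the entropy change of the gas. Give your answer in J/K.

In kelvin: T₁ = 223.45 K, T₂ = 373.15 K. At constant pressure, ΔS = nC_p ln(T₂/T₁) with C_p = 5R/2 = 20.79 J mol⁻¹ K⁻¹.
ΔS = 2.79 × 20.79 × ln(373.15/223.45) = 29.7 J/K.

ΔS = 29.7 J/K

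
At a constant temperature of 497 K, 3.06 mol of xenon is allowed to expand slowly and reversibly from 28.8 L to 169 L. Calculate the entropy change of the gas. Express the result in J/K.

ΔS_gas = 45 J/K

For an isothermal ideal gas ΔS_gas = nR ln(V₂/V₁) = 3.06 × 8.314 × ln(169/28.8) = 45 J/K.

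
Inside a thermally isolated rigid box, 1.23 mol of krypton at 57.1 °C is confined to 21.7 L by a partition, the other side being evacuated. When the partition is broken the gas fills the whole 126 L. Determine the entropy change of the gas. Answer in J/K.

No heat is exchanged and no work is done, so the ideal-gas temperature stays constant.
Entropy is a state function; using a reversible isothermal path, ΔS_gas = nR ln(V₂/V₁) = 1.23 × 8.314 × ln(126/21.7) = 18 J/K.

ΔS_gas = 18 J/K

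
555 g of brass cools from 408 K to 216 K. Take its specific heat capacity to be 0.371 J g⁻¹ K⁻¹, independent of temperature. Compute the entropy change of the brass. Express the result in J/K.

ΔS = ∫dQ_rev/T = m c ln(T₂/T₁) = 555 × 0.371 × ln(216/408) = -131 J/K.

ΔS = -131 J/K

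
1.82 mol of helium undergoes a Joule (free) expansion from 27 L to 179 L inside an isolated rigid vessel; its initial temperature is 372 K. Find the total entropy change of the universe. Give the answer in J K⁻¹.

ΔS_universe = 28.6 J/K

No heat is exchanged and no work is done, so the ideal-gas temperature stays constant.
Entropy is a state function; using a reversible isothermal path, ΔS_gas = nR ln(V₂/V₁) = 1.82 × 8.314 × ln(179/27) = 28.6 J/K.
The insulated surroundings exchange no heat, so ΔS_surr = 0 and ΔS_universe = ΔS_gas.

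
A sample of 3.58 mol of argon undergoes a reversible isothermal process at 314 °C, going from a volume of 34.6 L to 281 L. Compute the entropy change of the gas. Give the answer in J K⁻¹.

For an isothermal ideal gas ΔS_gas = nR ln(V₂/V₁) = 3.58 × 8.314 × ln(281/34.6) = 62.3 J/K.

ΔS_gas = 62.3 J/K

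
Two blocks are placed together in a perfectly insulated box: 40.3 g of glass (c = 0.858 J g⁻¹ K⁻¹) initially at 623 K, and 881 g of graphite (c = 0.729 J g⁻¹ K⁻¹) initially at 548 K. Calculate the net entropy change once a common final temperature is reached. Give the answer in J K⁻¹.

ΔS_total = 0.281 J/K

Energy balance: T_f = (m₁c₁T₁ + m₂c₂T₂)/(m₁c₁ + m₂c₂) = 551.83 K.
ΔS₁ = m₁c₁ ln(T_f/T₁) = 34.5774 × ln(551.83/623) = -4.194 J/K.
ΔS₂ = m₂c₂ ln(T_f/T₂) = 642.249 × ln(551.83/548) = 4.475 J/K.
ΔS_total = -4.194 + 4.475 = 0.281 J/K.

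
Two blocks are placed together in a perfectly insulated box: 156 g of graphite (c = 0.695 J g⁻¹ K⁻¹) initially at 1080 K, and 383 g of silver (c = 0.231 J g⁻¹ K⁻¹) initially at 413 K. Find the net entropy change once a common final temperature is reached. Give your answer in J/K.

Energy balance: T_f = (m₁c₁T₁ + m₂c₂T₂)/(m₁c₁ + m₂c₂) = 780.29 K.
ΔS₁ = m₁c₁ ln(T_f/T₁) = 108.42 × ln(780.29/1080) = -35.24 J/K.
ΔS₂ = m₂c₂ ln(T_f/T₂) = 88.473 × ln(780.29/413) = 56.29 J/K.
ΔS_total = -35.24 + 56.29 = 21 J/K.

ΔS_total = 21 J/K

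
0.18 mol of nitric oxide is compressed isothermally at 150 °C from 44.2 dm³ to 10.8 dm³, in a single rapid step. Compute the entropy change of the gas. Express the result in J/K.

Entropy is a state function, so ΔS_gas depends only on the end states.
For an isothermal ideal gas ΔS_gas = nR ln(V₂/V₁) = 0.18 × 8.314 × ln(10.8/44.2) = -2.11 J/K.

ΔS_gas = -2.11 J/K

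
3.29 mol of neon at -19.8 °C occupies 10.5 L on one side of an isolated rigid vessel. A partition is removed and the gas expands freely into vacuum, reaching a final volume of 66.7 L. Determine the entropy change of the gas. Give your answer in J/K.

ΔS_gas = 50.6 J/K

For an ideal gas in free expansion Q = 0 and W = 0, so T is unchanged.
Entropy is a state function; using a reversible isothermal path, ΔS_gas = nR ln(V₂/V₁) = 3.29 × 8.314 × ln(66.7/10.5) = 50.6 J/K.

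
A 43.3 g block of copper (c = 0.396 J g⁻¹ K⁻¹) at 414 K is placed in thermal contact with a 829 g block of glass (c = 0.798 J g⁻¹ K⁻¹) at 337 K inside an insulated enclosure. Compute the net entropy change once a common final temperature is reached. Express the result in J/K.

ΔS_total = 0.378 J/K

Energy balance: T_f = (m₁c₁T₁ + m₂c₂T₂)/(m₁c₁ + m₂c₂) = 338.95 K.
ΔS₁ = m₁c₁ ln(T_f/T₁) = 17.1468 × ln(338.95/414) = -3.43 J/K.
ΔS₂ = m₂c₂ ln(T_f/T₂) = 661.542 × ln(338.95/337) = 3.808 J/K.
ΔS_total = -3.43 + 3.808 = 0.378 J/K.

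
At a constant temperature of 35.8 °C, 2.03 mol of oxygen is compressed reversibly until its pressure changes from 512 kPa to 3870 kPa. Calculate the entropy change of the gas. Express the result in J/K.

For an isothermal ideal gas ΔS_gas = nR ln(P₁/P₂) = 2.03 × 8.314 × ln(512/3870) = -34.1 J/K.

ΔS_gas = -34.1 J/K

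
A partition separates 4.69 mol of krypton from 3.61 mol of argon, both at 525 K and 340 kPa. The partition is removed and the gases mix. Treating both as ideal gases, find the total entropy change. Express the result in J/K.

ΔS_mix = 47.2 J/K

Mole fractions: x_A = 4.69/8.3 = 0.565, x_B = 0.435.
ΔS_mix = −R(n_A ln x_A + n_B ln x_B) = −8.314 × (4.69 ln 0.565 + 3.61 ln 0.435) = 47.2 J/K.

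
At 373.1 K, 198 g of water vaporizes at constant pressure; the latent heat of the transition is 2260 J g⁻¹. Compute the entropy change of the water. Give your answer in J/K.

ΔS = 1200 J/K

Heat absorbed by the substance: Q = mL = 198 × 2260 = 447480 J.
At constant T, ΔS = Q_rev/T = 447480 / 373.1 = 1200 J/K.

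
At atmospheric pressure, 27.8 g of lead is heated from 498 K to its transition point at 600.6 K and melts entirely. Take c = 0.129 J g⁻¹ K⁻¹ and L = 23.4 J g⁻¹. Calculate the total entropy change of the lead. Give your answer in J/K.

Warming step: ΔS₁ = m c ln(T_tr/T_i) = 27.8 × 0.129 × ln(600.6/498) = 0.6718 J/K.
Phase change: ΔS₂ = +mL/T_tr = 27.8 × 23.4 / 600.6 = 1.083 J/K.
ΔS_total = (0.6718) + (1.083) = 1.75 J/K.

ΔS = 1.75 J/K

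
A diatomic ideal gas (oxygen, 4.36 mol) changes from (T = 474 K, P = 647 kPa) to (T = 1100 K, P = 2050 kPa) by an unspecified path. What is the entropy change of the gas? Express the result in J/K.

ΔS = 65 J/K

ΔS = nC_p ln(T₂/T₁) − nR ln(P₂/P₁), with C_p = 7R/2 = 29.1 J mol⁻¹ K⁻¹ for a diatomic ideal gas.
ΔS = 4.36 × [29.1 × ln(1100/474) − 8.314 × ln(2050/647)] = 65 J/K.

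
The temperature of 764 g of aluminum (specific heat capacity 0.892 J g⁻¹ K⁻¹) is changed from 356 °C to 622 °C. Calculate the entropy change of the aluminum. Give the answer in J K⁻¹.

ΔS = 240 J/K

In kelvin: T₁ = 629.15 K, T₂ = 895.15 K. ΔS = ∫dQ_rev/T = m c ln(T₂/T₁) = 764 × 0.892 × ln(895.15/629.15) = 240 J/K.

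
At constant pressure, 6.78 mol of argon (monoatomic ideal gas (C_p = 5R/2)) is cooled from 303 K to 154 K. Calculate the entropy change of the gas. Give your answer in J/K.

At constant pressure, ΔS = nC_p ln(T₂/T₁) with C_p = 5R/2 = 20.79 J mol⁻¹ K⁻¹.
ΔS = 6.78 × 20.79 × ln(154/303) = -95.4 J/K.

ΔS = -95.4 J/K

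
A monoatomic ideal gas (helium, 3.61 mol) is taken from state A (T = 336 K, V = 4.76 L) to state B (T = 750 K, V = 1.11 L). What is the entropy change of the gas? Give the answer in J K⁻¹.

ΔS = -7.55 J/K

Entropy is a state function: ΔS = nC_V ln(T₂/T₁) + nR ln(V₂/V₁), with C_V = 3R/2 = 12.47 J mol⁻¹ K⁻¹ for a monoatomic ideal gas.
ΔS = 3.61 × [12.47 × ln(750/336) + 8.314 × ln(1.11/4.76)] = -7.55 J/K.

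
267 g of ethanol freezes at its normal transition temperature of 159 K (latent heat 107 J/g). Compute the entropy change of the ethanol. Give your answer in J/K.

ΔS = -180 J/K

Heat released by the substance: Q = −mL = −267 × 107 = −28569 J.
At constant T, ΔS = Q_rev/T = −28569 / 159 = -180 J/K.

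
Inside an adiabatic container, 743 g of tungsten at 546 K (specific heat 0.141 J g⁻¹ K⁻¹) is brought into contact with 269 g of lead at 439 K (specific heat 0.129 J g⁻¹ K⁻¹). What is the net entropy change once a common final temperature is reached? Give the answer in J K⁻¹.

ΔS_total = 0.597 J/K

Energy balance: T_f = (m₁c₁T₁ + m₂c₂T₂)/(m₁c₁ + m₂c₂) = 519.38 K.
ΔS₁ = m₁c₁ ln(T_f/T₁) = 104.763 × ln(519.38/546) = -5.237 J/K.
ΔS₂ = m₂c₂ ln(T_f/T₂) = 34.701 × ln(519.38/439) = 5.834 J/K.
ΔS_total = -5.237 + 5.834 = 0.597 J/K.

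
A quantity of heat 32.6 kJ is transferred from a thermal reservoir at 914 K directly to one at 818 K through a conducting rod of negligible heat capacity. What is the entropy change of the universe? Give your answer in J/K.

ΔS_hot = −Q/T_H = −32600/914 = -35.667 J/K and ΔS_cold = +Q/T_C = 32600/818 = 39.853 J/K.
ΔS_total = -35.667 + 39.853 = 4.19 J/K, positive as the second law requires.

ΔS_total = 4.19 J/K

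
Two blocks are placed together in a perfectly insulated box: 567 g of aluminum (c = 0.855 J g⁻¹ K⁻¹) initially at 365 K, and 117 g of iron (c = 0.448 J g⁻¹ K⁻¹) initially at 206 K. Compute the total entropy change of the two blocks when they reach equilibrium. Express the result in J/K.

Energy balance: T_f = (m₁c₁T₁ + m₂c₂T₂)/(m₁c₁ + m₂c₂) = 349.49 K.
ΔS₁ = m₁c₁ ln(T_f/T₁) = 484.785 × ln(349.49/365) = -21.06 J/K.
ΔS₂ = m₂c₂ ln(T_f/T₂) = 52.416 × ln(349.49/206) = 27.71 J/K.
ΔS_total = -21.06 + 27.71 = 6.65 J/K.

ΔS_total = 6.65 J/K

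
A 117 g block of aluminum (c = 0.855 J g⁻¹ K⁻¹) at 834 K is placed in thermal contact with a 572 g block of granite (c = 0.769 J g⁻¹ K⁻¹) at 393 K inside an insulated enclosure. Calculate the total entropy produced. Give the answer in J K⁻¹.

Energy balance: T_f = (m₁c₁T₁ + m₂c₂T₂)/(m₁c₁ + m₂c₂) = 474.71 K.
ΔS₁ = m₁c₁ ln(T_f/T₁) = 100.035 × ln(474.71/834) = -56.37 J/K.
ΔS₂ = m₂c₂ ln(T_f/T₂) = 439.868 × ln(474.71/393) = 83.09 J/K.
ΔS_total = -56.37 + 83.09 = 26.7 J/K.

ΔS_total = 26.7 J/K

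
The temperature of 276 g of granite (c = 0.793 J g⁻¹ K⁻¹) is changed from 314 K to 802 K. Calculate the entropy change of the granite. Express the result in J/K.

ΔS = ∫dQ_rev/T = m c ln(T₂/T₁) = 276 × 0.793 × ln(802/314) = 205 J/K.

ΔS = 205 J/K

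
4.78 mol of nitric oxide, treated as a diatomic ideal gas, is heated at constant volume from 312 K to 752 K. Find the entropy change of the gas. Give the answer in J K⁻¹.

ΔS = 87.4 J/K

At constant volume, ΔS = nC_V ln(T₂/T₁) with C_V = 5R/2 = 20.79 J mol⁻¹ K⁻¹.
ΔS = 4.78 × 20.79 × ln(752/312) = 87.4 J/K.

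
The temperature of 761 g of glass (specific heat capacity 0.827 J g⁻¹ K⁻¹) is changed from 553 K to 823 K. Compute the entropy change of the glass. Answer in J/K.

ΔS = ∫dQ_rev/T = m c ln(T₂/T₁) = 761 × 0.827 × ln(823/553) = 250 J/K.

ΔS = 250 J/K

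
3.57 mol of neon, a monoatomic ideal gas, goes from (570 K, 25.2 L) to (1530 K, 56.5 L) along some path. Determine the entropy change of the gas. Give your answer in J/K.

ΔS = 67.9 J/K

Entropy is a state function: ΔS = nC_V ln(T₂/T₁) + nR ln(V₂/V₁), with C_V = 3R/2 = 12.47 J mol⁻¹ K⁻¹ for a monoatomic ideal gas.
ΔS = 3.57 × [12.47 × ln(1530/570) + 8.314 × ln(56.5/25.2)] = 67.9 J/K.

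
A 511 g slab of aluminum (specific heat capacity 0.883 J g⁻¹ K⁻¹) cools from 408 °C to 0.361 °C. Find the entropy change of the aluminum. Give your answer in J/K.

In kelvin: T₁ = 681.15 K, T₂ = 273.511 K. ΔS = ∫dQ_rev/T = m c ln(T₂/T₁) = 511 × 0.883 × ln(273.511/681.15) = -412 J/K.

ΔS = -412 J/K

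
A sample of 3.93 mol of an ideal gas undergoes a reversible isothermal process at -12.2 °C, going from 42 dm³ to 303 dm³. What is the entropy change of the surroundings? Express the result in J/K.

For an isothermal ideal gas ΔS_gas = nR ln(V₂/V₁) = 3.93 × 8.314 × ln(303/42) = 64.6 J/K.
The process is reversible, so ΔS_surr = −ΔS_gas = -64.6 J/K and ΔS_universe = 0.

ΔS_surr = -64.6 J/K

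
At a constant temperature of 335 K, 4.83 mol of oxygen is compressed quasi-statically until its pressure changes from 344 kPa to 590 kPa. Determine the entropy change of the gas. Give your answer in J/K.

ΔS_gas = -21.7 J/K

For an isothermal ideal gas ΔS_gas = nR ln(P₁/P₂) = 4.83 × 8.314 × ln(344/590) = -21.7 J/K.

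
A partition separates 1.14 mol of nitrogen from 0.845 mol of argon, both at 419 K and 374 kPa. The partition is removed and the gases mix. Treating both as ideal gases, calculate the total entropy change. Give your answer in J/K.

ΔS_mix = 11.3 J/K

Mole fractions: x_A = 1.14/1.98 = 0.574, x_B = 0.426.
ΔS_mix = −R(n_A ln x_A + n_B ln x_B) = −8.314 × (1.14 ln 0.574 + 0.845 ln 0.426) = 11.3 J/K.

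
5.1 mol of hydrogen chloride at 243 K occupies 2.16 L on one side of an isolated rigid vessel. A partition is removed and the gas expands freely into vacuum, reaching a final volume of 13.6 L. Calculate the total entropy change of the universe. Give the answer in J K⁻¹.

For an ideal gas in free expansion Q = 0 and W = 0, so T is unchanged.
Entropy is a state function; using a reversible isothermal path, ΔS_gas = nR ln(V₂/V₁) = 5.1 × 8.314 × ln(13.6/2.16) = 78 J/K.
The insulated surroundings exchange no heat, so ΔS_surr = 0 and ΔS_universe = ΔS_gas.

ΔS_universe = 78 J/K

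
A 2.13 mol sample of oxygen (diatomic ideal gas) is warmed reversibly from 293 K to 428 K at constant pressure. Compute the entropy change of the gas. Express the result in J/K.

ΔS = 23.5 J/K

At constant pressure, ΔS = nC_p ln(T₂/T₁) with C_p = 7R/2 = 29.1 J mol⁻¹ K⁻¹.
ΔS = 2.13 × 29.1 × ln(428/293) = 23.5 J/K.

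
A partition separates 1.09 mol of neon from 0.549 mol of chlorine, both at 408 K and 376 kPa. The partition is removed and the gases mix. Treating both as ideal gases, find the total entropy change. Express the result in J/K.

Mole fractions: x_A = 1.09/1.64 = 0.665, x_B = 0.335.
ΔS_mix = −R(n_A ln x_A + n_B ln x_B) = −8.314 × (1.09 ln 0.665 + 0.549 ln 0.335) = 8.69 J/K.

ΔS_mix = 8.69 J/K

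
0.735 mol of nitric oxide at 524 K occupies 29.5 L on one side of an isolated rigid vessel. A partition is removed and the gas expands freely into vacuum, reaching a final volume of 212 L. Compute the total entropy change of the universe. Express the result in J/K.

For an ideal gas in free expansion Q = 0 and W = 0, so T is unchanged.
Entropy is a state function; using a reversible isothermal path, ΔS_gas = nR ln(V₂/V₁) = 0.735 × 8.314 × ln(212/29.5) = 12.1 J/K.
The insulated surroundings exchange no heat, so ΔS_surr = 0 and ΔS_universe = ΔS_gas.

ΔS_universe = 12.1 J/K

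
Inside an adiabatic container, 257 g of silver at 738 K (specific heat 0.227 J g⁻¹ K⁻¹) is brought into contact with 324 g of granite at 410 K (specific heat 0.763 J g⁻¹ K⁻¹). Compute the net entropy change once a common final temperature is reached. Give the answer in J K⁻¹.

Energy balance: T_f = (m₁c₁T₁ + m₂c₂T₂)/(m₁c₁ + m₂c₂) = 472.63 K.
ΔS₁ = m₁c₁ ln(T_f/T₁) = 58.339 × ln(472.63/738) = -26 J/K.
ΔS₂ = m₂c₂ ln(T_f/T₂) = 247.212 × ln(472.63/410) = 35.14 J/K.
ΔS_total = -26 + 35.14 = 9.14 J/K.

ΔS_total = 9.14 J/K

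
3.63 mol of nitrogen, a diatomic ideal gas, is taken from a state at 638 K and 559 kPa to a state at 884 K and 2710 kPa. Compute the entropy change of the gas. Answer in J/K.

ΔS = nC_p ln(T₂/T₁) − nR ln(P₂/P₁), with C_p = 7R/2 = 29.1 J mol⁻¹ K⁻¹ for a diatomic ideal gas.
ΔS = 3.63 × [29.1 × ln(884/638) − 8.314 × ln(2710/559)] = -13.2 J/K.

ΔS = -13.2 J/K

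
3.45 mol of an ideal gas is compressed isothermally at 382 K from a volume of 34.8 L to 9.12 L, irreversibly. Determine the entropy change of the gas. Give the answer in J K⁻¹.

ΔS_gas = -38.4 J/K

Entropy is a state function, so ΔS_gas depends only on the end states.
For an isothermal ideal gas ΔS_gas = nR ln(V₂/V₁) = 3.45 × 8.314 × ln(9.12/34.8) = -38.4 J/K.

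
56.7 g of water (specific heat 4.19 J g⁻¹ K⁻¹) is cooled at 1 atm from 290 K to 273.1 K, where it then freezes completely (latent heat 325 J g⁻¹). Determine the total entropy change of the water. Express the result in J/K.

Cooling step: ΔS₁ = m c ln(T_tr/T_i) = 56.7 × 4.19 × ln(273.1/290) = -14.26 J/K.
Phase change: ΔS₂ = −mL/T_tr = −56.7 × 325 / 273.1 = -67.48 J/K.
ΔS_total = (-14.26) + (-67.48) = -81.7 J/K.

ΔS = -81.7 J/K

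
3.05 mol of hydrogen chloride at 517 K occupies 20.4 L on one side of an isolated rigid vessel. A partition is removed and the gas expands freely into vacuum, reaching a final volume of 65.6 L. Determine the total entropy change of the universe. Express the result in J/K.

No heat is exchanged and no work is done, so the ideal-gas temperature stays constant.
Entropy is a state function; using a reversible isothermal path, ΔS_gas = nR ln(V₂/V₁) = 3.05 × 8.314 × ln(65.6/20.4) = 29.6 J/K.
The insulated surroundings exchange no heat, so ΔS_surr = 0 and ΔS_universe = ΔS_gas.

ΔS_universe = 29.6 J/K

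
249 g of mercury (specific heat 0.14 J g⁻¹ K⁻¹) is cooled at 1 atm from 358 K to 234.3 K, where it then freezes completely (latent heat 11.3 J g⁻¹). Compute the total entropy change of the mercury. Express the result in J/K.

Cooling step: ΔS₁ = m c ln(T_tr/T_i) = 249 × 0.14 × ln(234.3/358) = -14.78 J/K.
Phase change: ΔS₂ = −mL/T_tr = −249 × 11.3 / 234.3 = -12.01 J/K.
ΔS_total = (-14.78) + (-12.01) = -26.8 J/K.

ΔS = -26.8 J/K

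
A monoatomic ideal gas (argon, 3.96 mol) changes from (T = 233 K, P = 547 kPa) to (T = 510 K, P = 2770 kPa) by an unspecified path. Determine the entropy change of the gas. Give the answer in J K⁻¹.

ΔS = 11.1 J/K

ΔS = nC_p ln(T₂/T₁) − nR ln(P₂/P₁), with C_p = 5R/2 = 20.79 J mol⁻¹ K⁻¹ for a monoatomic ideal gas.
ΔS = 3.96 × [20.79 × ln(510/233) − 8.314 × ln(2770/547)] = 11.1 J/K.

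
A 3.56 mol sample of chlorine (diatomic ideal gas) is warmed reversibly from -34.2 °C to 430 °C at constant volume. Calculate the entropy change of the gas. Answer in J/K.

ΔS = 79.9 J/K

In kelvin: T₁ = 238.95 K, T₂ = 703.15 K. At constant volume, ΔS = nC_V ln(T₂/T₁) with C_V = 5R/2 = 20.79 J mol⁻¹ K⁻¹.
ΔS = 3.56 × 20.79 × ln(703.15/238.95) = 79.9 J/K.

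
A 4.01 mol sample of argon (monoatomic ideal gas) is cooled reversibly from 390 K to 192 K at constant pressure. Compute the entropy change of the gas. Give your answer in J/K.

ΔS = -59.1 J/K

At constant pressure, ΔS = nC_p ln(T₂/T₁) with C_p = 5R/2 = 20.79 J mol⁻¹ K⁻¹.
ΔS = 4.01 × 20.79 × ln(192/390) = -59.1 J/K.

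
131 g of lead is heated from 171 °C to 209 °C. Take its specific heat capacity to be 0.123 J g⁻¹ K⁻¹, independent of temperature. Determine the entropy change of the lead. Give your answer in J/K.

ΔS = 1.32 J/K

In kelvin: T₁ = 444.15 K, T₂ = 482.15 K. ΔS = ∫dQ_rev/T = m c ln(T₂/T₁) = 131 × 0.123 × ln(482.15/444.15) = 1.32 J/K.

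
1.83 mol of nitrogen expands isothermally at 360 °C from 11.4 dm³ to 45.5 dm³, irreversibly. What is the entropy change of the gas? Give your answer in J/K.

Entropy is a state function, so ΔS_gas depends only on the end states.
For an isothermal ideal gas ΔS_gas = nR ln(V₂/V₁) = 1.83 × 8.314 × ln(45.5/11.4) = 21.1 J/K.

ΔS_gas = 21.1 J/K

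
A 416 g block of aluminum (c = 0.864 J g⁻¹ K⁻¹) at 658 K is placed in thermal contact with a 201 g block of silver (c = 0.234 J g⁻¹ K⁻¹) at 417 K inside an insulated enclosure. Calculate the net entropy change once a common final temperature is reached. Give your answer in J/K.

Energy balance: T_f = (m₁c₁T₁ + m₂c₂T₂)/(m₁c₁ + m₂c₂) = 630.11 K.
ΔS₁ = m₁c₁ ln(T_f/T₁) = 359.424 × ln(630.11/658) = -15.57 J/K.
ΔS₂ = m₂c₂ ln(T_f/T₂) = 47.034 × ln(630.11/417) = 19.42 J/K.
ΔS_total = -15.57 + 19.42 = 3.85 J/K.

ΔS_total = 3.85 J/K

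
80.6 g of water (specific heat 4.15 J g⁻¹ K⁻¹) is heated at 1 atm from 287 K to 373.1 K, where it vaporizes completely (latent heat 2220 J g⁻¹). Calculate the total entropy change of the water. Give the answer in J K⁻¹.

ΔS = 567 J/K

Warming step: ΔS₁ = m c ln(T_tr/T_i) = 80.6 × 4.15 × ln(373.1/287) = 87.76 J/K.
Phase change: ΔS₂ = +mL/T_tr = 80.6 × 2220 / 373.1 = 479.6 J/K.
ΔS_total = (87.76) + (479.6) = 567 J/K.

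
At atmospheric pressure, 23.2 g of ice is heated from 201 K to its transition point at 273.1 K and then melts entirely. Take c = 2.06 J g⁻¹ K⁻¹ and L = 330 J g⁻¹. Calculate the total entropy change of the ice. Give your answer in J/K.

ΔS = 42.7 J/K

Warming step: ΔS₁ = m c ln(T_tr/T_i) = 23.2 × 2.06 × ln(273.1/201) = 14.65 J/K.
Phase change: ΔS₂ = +mL/T_tr = 23.2 × 330 / 273.1 = 28.03 J/K.
ΔS_total = (14.65) + (28.03) = 42.7 J/K.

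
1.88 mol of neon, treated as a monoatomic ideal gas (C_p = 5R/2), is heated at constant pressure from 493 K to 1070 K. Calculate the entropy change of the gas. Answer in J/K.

ΔS = 30.3 J/K

At constant pressure, ΔS = nC_p ln(T₂/T₁) with C_p = 5R/2 = 20.79 J mol⁻¹ K⁻¹.
ΔS = 1.88 × 20.79 × ln(1070/493) = 30.3 J/K.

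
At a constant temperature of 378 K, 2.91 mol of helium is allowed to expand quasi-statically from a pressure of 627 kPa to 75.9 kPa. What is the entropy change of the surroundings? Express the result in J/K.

ΔS_surr = -51.1 J/K

For an isothermal ideal gas ΔS_gas = nR ln(P₁/P₂) = 2.91 × 8.314 × ln(627/75.9) = 51.1 J/K.
The process is reversible, so ΔS_surr = −ΔS_gas = -51.1 J/K and ΔS_universe = 0.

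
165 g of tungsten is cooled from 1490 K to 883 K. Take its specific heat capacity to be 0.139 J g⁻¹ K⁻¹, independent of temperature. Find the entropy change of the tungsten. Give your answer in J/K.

ΔS = -12 J/K

ΔS = ∫dQ_rev/T = m c ln(T₂/T₁) = 165 × 0.139 × ln(883/1490) = -12 J/K.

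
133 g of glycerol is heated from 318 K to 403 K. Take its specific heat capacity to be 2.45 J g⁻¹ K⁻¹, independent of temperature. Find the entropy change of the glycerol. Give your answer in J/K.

ΔS = 77.2 J/K

ΔS = ∫dQ_rev/T = m c ln(T₂/T₁) = 133 × 2.45 × ln(403/318) = 77.2 J/K.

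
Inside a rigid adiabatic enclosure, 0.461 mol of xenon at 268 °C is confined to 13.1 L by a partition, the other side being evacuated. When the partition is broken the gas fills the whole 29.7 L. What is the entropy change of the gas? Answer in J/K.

No heat is exchanged and no work is done, so the ideal-gas temperature stays constant.
Entropy is a state function; using a reversible isothermal path, ΔS_gas = nR ln(V₂/V₁) = 0.461 × 8.314 × ln(29.7/13.1) = 3.14 J/K.

ΔS_gas = 3.14 J/K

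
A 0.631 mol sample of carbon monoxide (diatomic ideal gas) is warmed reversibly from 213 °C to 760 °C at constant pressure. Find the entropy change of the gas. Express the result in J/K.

ΔS = 13.8 J/K

In kelvin: T₁ = 486.15 K, T₂ = 1033.15 K. At constant pressure, ΔS = nC_p ln(T₂/T₁) with C_p = 7R/2 = 29.1 J mol⁻¹ K⁻¹.
ΔS = 0.631 × 29.1 × ln(1033.15/486.15) = 13.8 J/K.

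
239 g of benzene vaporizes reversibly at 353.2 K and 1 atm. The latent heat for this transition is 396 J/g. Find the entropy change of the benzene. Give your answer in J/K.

ΔS = 268 J/K

Heat absorbed by the substance: Q = mL = 239 × 396 = 94644 J.
At constant T, ΔS = Q_rev/T = 94644 / 353.2 = 268 J/K.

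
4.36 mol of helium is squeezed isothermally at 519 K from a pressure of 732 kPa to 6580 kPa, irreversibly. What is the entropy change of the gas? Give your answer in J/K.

Entropy is a state function, so ΔS_gas depends only on the end states.
For an isothermal ideal gas ΔS_gas = nR ln(P₁/P₂) = 4.36 × 8.314 × ln(732/6580) = -79.6 J/K.

ΔS_gas = -79.6 J/K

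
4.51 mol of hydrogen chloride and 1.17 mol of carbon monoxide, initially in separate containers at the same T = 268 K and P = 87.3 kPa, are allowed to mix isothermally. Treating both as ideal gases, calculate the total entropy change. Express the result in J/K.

ΔS_mix = 24 J/K

Mole fractions: x_A = 4.51/5.68 = 0.794, x_B = 0.206.
ΔS_mix = −R(n_A ln x_A + n_B ln x_B) = −8.314 × (4.51 ln 0.794 + 1.17 ln 0.206) = 24 J/K.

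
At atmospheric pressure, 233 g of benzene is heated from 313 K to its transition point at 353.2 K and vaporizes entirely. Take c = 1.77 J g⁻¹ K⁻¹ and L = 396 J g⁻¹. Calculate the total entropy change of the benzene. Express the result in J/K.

Warming step: ΔS₁ = m c ln(T_tr/T_i) = 233 × 1.77 × ln(353.2/313) = 49.83 J/K.
Phase change: ΔS₂ = +mL/T_tr = 233 × 396 / 353.2 = 261.2 J/K.
ΔS_total = (49.83) + (261.2) = 311 J/K.

ΔS = 311 J/K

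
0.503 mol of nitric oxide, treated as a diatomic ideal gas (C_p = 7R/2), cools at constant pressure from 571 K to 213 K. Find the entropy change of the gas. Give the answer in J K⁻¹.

ΔS = -14.4 J/K

At constant pressure, ΔS = nC_p ln(T₂/T₁) with C_p = 7R/2 = 29.1 J mol⁻¹ K⁻¹.
ΔS = 0.503 × 29.1 × ln(213/571) = -14.4 J/K.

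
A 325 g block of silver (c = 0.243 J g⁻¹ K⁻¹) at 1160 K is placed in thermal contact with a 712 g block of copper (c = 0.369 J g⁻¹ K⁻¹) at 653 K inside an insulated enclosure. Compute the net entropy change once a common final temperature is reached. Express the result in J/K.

Energy balance: T_f = (m₁c₁T₁ + m₂c₂T₂)/(m₁c₁ + m₂c₂) = 770.18 K.
ΔS₁ = m₁c₁ ln(T_f/T₁) = 78.975 × ln(770.18/1160) = -32.34 J/K.
ΔS₂ = m₂c₂ ln(T_f/T₂) = 262.728 × ln(770.18/653) = 43.36 J/K.
ΔS_total = -32.34 + 43.36 = 11 J/K.

ΔS_total = 11 J/K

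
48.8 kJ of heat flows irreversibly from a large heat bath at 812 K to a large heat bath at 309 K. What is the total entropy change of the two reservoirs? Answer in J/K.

ΔS_hot = −Q/T_H = −48800/812 = -60.1 J/K and ΔS_cold = +Q/T_C = 48800/309 = 157.9 J/K.
ΔS_total = -60.1 + 157.9 = 97.8 J/K, positive as the second law requires.

ΔS_total = 97.8 J/K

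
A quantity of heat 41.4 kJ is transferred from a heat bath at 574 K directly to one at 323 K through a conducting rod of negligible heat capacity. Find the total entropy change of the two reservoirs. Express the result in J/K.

ΔS_total = 56 J/K

ΔS_hot = −Q/T_H = −41400/574 = -72.125 J/K and ΔS_cold = +Q/T_C = 41400/323 = 128.17 J/K.
ΔS_total = -72.125 + 128.17 = 56 J/K, positive as the second law requires.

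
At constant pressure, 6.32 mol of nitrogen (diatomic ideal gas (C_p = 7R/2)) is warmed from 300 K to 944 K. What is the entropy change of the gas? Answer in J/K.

At constant pressure, ΔS = nC_p ln(T₂/T₁) with C_p = 7R/2 = 29.1 J mol⁻¹ K⁻¹.
ΔS = 6.32 × 29.1 × ln(944/300) = 211 J/K.

ΔS = 211 J/K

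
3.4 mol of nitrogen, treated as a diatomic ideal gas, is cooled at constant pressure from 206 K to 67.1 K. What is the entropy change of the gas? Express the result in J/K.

At constant pressure, ΔS = nC_p ln(T₂/T₁) with C_p = 7R/2 = 29.1 J mol⁻¹ K⁻¹.
ΔS = 3.4 × 29.1 × ln(67.1/206) = -111 J/K.

ΔS = -111 J/K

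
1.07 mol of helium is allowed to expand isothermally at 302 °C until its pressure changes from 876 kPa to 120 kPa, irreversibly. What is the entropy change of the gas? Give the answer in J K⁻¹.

Entropy is a state function, so ΔS_gas depends only on the end states.
For an isothermal ideal gas ΔS_gas = nR ln(P₁/P₂) = 1.07 × 8.314 × ln(876/120) = 17.7 J/K.

ΔS_gas = 17.7 J/K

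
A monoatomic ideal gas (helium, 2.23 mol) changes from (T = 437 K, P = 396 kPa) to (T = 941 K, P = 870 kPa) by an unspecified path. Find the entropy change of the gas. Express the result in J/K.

ΔS = nC_p ln(T₂/T₁) − nR ln(P₂/P₁), with C_p = 5R/2 = 20.79 J mol⁻¹ K⁻¹ for a monoatomic ideal gas.
ΔS = 2.23 × [20.79 × ln(941/437) − 8.314 × ln(870/396)] = 21 J/K.

ΔS = 21 J/K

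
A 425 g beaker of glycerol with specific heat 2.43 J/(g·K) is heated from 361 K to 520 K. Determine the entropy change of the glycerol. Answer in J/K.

ΔS = ∫dQ_rev/T = m c ln(T₂/T₁) = 425 × 2.43 × ln(520/361) = 377 J/K.

ΔS = 377 J/K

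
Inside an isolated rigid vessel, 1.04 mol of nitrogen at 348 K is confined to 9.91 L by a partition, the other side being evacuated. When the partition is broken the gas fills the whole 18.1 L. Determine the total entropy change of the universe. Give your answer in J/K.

ΔS_universe = 5.21 J/K

No heat is exchanged and no work is done, so the ideal-gas temperature stays constant.
Entropy is a state function; using a reversible isothermal path, ΔS_gas = nR ln(V₂/V₁) = 1.04 × 8.314 × ln(18.1/9.91) = 5.21 J/K.
The insulated surroundings exchange no heat, so ΔS_surr = 0 and ΔS_universe = ΔS_gas.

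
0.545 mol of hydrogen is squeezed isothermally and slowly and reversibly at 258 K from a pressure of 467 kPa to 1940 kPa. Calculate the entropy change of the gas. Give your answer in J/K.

ΔS_gas = -6.45 J/K

For an isothermal ideal gas ΔS_gas = nR ln(P₁/P₂) = 0.545 × 8.314 × ln(467/1940) = -6.45 J/K.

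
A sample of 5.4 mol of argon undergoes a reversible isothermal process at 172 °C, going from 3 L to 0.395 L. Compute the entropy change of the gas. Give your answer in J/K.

For an isothermal ideal gas ΔS_gas = nR ln(V₂/V₁) = 5.4 × 8.314 × ln(0.395/3) = -91 J/K.

ΔS_gas = -91 J/K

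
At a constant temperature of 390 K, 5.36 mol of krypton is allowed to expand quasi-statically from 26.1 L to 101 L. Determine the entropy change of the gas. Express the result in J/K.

For an isothermal ideal gas ΔS_gas = nR ln(V₂/V₁) = 5.36 × 8.314 × ln(101/26.1) = 60.3 J/K.

ΔS_gas = 60.3 J/K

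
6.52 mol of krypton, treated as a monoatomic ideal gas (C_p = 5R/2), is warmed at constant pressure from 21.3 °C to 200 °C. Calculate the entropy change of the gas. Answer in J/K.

In kelvin: T₁ = 294.45 K, T₂ = 473.15 K. At constant pressure, ΔS = nC_p ln(T₂/T₁) with C_p = 5R/2 = 20.79 J mol⁻¹ K⁻¹.
ΔS = 6.52 × 20.79 × ln(473.15/294.45) = 64.3 J/K.

ΔS = 64.3 J/K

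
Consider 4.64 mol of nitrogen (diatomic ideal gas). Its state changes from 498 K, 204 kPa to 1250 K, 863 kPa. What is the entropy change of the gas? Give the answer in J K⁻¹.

ΔS = nC_p ln(T₂/T₁) − nR ln(P₂/P₁), with C_p = 7R/2 = 29.1 J mol⁻¹ K⁻¹ for a diatomic ideal gas.
ΔS = 4.64 × [29.1 × ln(1250/498) − 8.314 × ln(863/204)] = 68.6 J/K.

ΔS = 68.6 J/K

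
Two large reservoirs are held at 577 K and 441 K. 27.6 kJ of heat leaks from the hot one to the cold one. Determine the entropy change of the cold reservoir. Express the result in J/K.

ΔS_cold = 62.6 J/K

The cold reservoir gains heat Q, so ΔS_cold = +Q/T_C = 27600/441 = 62.6 J/K.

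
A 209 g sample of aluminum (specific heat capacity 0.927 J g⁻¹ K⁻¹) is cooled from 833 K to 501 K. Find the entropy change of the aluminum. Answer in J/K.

ΔS = ∫dQ_rev/T = m c ln(T₂/T₁) = 209 × 0.927 × ln(501/833) = -98.5 J/K.

ΔS = -98.5 J/K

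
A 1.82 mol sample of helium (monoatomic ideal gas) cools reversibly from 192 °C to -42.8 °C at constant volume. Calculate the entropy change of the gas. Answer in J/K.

ΔS = -16 J/K

In kelvin: T₁ = 465.15 K, T₂ = 230.35 K. At constant volume, ΔS = nC_V ln(T₂/T₁) with C_V = 3R/2 = 12.47 J mol⁻¹ K⁻¹.
ΔS = 1.82 × 12.47 × ln(230.35/465.15) = -16 J/K.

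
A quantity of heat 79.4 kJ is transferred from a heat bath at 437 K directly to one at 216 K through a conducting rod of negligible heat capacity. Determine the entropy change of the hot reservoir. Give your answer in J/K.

ΔS_hot = -182 J/K

The hot reservoir loses heat Q, so ΔS_hot = −Q/T_H = −79400/437 = -182 J/K.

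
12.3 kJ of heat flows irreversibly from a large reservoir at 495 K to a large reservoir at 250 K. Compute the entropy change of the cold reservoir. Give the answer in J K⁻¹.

ΔS_cold = 49.2 J/K

The cold reservoir gains heat Q, so ΔS_cold = +Q/T_C = 12300/250 = 49.2 J/K.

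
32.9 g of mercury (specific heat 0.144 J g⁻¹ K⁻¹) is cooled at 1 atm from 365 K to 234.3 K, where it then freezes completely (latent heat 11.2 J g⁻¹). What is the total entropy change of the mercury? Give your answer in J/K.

Cooling step: ΔS₁ = m c ln(T_tr/T_i) = 32.9 × 0.144 × ln(234.3/365) = -2.1 J/K.
Phase change: ΔS₂ = −mL/T_tr = −32.9 × 11.2 / 234.3 = -1.573 J/K.
ΔS_total = (-2.1) + (-1.573) = -3.67 J/K.

ΔS = -3.67 J/K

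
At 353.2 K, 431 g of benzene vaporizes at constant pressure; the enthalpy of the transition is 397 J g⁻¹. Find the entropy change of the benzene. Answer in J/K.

Heat absorbed by the substance: Q = mL = 431 × 397 = 171107 J.
At constant T, ΔS = Q_rev/T = 171107 / 353.2 = 484 J/K.

ΔS = 484 J/K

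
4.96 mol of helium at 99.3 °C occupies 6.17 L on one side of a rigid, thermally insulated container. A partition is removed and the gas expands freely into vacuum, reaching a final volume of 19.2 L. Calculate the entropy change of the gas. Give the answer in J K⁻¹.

ΔS_gas = 46.8 J/K

For an ideal gas in free expansion Q = 0 and W = 0, so T is unchanged.
Entropy is a state function; using a reversible isothermal path, ΔS_gas = nR ln(V₂/V₁) = 4.96 × 8.314 × ln(19.2/6.17) = 46.8 J/K.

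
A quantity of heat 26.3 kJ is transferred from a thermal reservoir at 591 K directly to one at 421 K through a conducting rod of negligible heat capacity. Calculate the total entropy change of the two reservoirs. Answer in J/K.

ΔS_hot = −Q/T_H = −26300/591 = -44.5 J/K and ΔS_cold = +Q/T_C = 26300/421 = 62.47 J/K.
ΔS_total = -44.5 + 62.47 = 18 J/K, positive as the second law requires.

ΔS_total = 18 J/K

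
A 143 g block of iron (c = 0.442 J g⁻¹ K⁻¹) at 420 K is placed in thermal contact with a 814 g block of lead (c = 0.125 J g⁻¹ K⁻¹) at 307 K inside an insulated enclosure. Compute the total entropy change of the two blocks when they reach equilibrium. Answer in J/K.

ΔS_total = 1.95 J/K

Energy balance: T_f = (m₁c₁T₁ + m₂c₂T₂)/(m₁c₁ + m₂c₂) = 350.3 K.
ΔS₁ = m₁c₁ ln(T_f/T₁) = 63.206 × ln(350.3/420) = -11.47 J/K.
ΔS₂ = m₂c₂ ln(T_f/T₂) = 101.75 × ln(350.3/307) = 13.42 J/K.
ΔS_total = -11.47 + 13.42 = 1.95 J/K.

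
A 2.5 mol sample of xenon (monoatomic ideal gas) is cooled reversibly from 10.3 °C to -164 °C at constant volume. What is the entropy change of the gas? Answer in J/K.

In kelvin: T₁ = 283.45 K, T₂ = 109.15 K. At constant volume, ΔS = nC_V ln(T₂/T₁) with C_V = 3R/2 = 12.47 J mol⁻¹ K⁻¹.
ΔS = 2.5 × 12.47 × ln(109.15/283.45) = -29.8 J/K.

ΔS = -29.8 J/K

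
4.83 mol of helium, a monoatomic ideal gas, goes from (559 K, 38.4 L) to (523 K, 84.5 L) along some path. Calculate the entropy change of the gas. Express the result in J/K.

ΔS = 27.7 J/K

Entropy is a state function: ΔS = nC_V ln(T₂/T₁) + nR ln(V₂/V₁), with C_V = 3R/2 = 12.47 J mol⁻¹ K⁻¹ for a monoatomic ideal gas.
ΔS = 4.83 × [12.47 × ln(523/559) + 8.314 × ln(84.5/38.4)] = 27.7 J/K.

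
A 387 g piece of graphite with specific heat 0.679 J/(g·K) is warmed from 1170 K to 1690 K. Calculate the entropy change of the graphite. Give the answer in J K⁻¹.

ΔS = ∫dQ_rev/T = m c ln(T₂/T₁) = 387 × 0.679 × ln(1690/1170) = 96.6 J/K.

ΔS = 96.6 J/K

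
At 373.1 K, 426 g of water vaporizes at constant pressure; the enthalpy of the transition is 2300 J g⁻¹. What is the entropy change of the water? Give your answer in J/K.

ΔS = 2630 J/K

Heat absorbed by the substance: Q = mL = 426 × 2300 = 979800 J.
At constant T, ΔS = Q_rev/T = 979800 / 373.1 = 2630 J/K.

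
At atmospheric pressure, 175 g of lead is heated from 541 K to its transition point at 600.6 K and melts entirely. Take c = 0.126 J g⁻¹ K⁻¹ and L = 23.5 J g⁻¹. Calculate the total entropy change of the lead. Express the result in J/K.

ΔS = 9.15 J/K

Warming step: ΔS₁ = m c ln(T_tr/T_i) = 175 × 0.126 × ln(600.6/541) = 2.304 J/K.
Phase change: ΔS₂ = +mL/T_tr = 175 × 23.5 / 600.6 = 6.847 J/K.
ΔS_total = (2.304) + (6.847) = 9.15 J/K.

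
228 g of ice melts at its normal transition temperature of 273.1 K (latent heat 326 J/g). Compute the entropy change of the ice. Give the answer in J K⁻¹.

Heat absorbed by the substance: Q = mL = 228 × 326 = 74328 J.
At constant T, ΔS = Q_rev/T = 74328 / 273.1 = 272 J/K.

ΔS = 272 J/K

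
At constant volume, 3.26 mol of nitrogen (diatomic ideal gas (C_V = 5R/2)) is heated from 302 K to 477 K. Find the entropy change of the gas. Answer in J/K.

ΔS = 31 J/K

At constant volume, ΔS = nC_V ln(T₂/T₁) with C_V = 5R/2 = 20.79 J mol⁻¹ K⁻¹.
ΔS = 3.26 × 20.79 × ln(477/302) = 31 J/K.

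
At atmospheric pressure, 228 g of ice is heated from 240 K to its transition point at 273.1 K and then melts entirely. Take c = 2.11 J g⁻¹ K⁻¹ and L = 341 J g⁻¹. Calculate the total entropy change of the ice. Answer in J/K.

ΔS = 347 J/K

Warming step: ΔS₁ = m c ln(T_tr/T_i) = 228 × 2.11 × ln(273.1/240) = 62.16 J/K.
Phase change: ΔS₂ = +mL/T_tr = 228 × 341 / 273.1 = 284.7 J/K.
ΔS_total = (62.16) + (284.7) = 347 J/K.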